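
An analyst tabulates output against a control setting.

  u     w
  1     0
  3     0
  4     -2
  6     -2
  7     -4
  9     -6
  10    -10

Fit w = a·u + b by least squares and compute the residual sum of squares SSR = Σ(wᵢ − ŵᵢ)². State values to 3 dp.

Compute the Gram sums: Σu·u = 292, Σu = 40, Σ1 = 7.
For Aᵀw: Σu·w = -202, Σw = -24.
So AᵀA·[a, b]ᵀ = Aᵀw: [[292, 40]; [40, 7]]·[a, b]ᵀ = [-202, -24]ᵀ.
det = 292·7 − 40² = 444.
a = ((-202)·7 − 40·(-24))/444 = -227/222; b = (292·(-24) − 40·(-202))/444 = 268/111.
Residuals: -103/74, 145/222, -12/37, 191/111, 55/74, 175/222, -81/37; SSR = 1265/111.

SSR = 11.396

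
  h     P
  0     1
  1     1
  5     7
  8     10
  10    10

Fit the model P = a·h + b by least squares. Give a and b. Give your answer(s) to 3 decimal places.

Compute the Gram sums: Σh·h = 190, Σh = 24, Σ1 = 5.
And Σh·P = 216, ΣP = 29.
XᵀX·[a, b]ᵀ = XᵀP becomes [[190, 24]; [24, 5]]·[a, b]ᵀ = [216, 29]ᵀ.
Determinant 190·5 − 24² = 374.
a = (216·5 − 24·29)/374 = 192/187; b = (190·29 − 24·216)/374 = 163/187.

a = 1.027, b = 0.872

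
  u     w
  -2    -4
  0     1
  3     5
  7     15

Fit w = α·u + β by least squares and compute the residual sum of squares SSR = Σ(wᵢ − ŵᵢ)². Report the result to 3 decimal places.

Entries of AᵀA: Σu·u = 62, Σu = 8, Σ1 = 4.
Moment sums: Σu·w = 128, Σw = 17.
Determinant 62·4 − 8² = 184.
α = (128·4 − 8·17)/184 = 47/23; β = (62·17 − 8·128)/184 = 15/92.
Residuals: -7/92, 77/92, -119/92, 49/92; SSR = 245/92.

SSR = 2.663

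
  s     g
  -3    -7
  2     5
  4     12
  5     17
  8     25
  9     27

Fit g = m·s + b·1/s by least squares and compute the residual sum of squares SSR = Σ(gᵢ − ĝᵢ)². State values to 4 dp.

SSR = 6.6341

Entries of MᵀM: Σs·s = 199, Σs·1/s = 6, Σ1/s·1/s = 63709/129600.
For Mᵀg: Σs·g = 607, Σ1/s·g = 2083/120.
MᵀM·[m, b]ᵀ = Mᵀg becomes [[199, 6]; [6, 63709/129600]]·[m, b]ᵀ = [607, 2083/120]ᵀ.
Determinant 199·(63709/129600) − 6² = 8012491/129600.
m = (607·(63709/129600) − 6·(2083/120))/(8012491/129600) = 25173523/8012491; b = (199·(2083/120) − 6·607)/(8012491/129600) = -24324840/8012491.
Residuals: 11324852/8012491, 1877829/8012491, 1537010/8012491, 15209700/8012491, 1964696/8012491, -7521690/8012491; SSR = 53155971/8012491.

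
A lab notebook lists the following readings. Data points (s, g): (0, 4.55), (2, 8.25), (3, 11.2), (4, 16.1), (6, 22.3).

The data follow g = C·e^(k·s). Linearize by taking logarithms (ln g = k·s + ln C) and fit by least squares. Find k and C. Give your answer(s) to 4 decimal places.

With ln gᵢ as the transformed response and sᵢ as the regressor:
Σs = 15.0000, Σ(s)² = 65.0000, Σln g = 11.9247, Σs·ln g = 41.2110.
Equations: 65.0000·k + 15.0000·ln C = 41.2110;  15.0000·k + 5·ln C = 11.9247.
Solving (det = 100.0000): k = 0.27185, ln C = 1.56938, so C = exp(1.56938) = 4.80369.

k = 0.2718, C = 4.8037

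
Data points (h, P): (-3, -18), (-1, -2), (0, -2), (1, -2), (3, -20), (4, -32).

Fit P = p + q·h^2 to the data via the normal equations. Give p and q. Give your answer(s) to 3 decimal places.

p = -0.843, q = -1.971

AᵀA·[p, q]ᵀ = AᵀP reads: 6·p + 36·q = -76;  36·p + 420·q = -858.
(Σ1 = 6, Σh^2 = 36, Σh^2·h^2 = 420, ΣP = -76, Σh^2·P = -858.)
Δ = 6·420 − 36² = 1224.
p = ((-76)·420 − 36·(-858))/1224 = -43/51; q = (6·(-858) − 36·(-76))/1224 = -67/34.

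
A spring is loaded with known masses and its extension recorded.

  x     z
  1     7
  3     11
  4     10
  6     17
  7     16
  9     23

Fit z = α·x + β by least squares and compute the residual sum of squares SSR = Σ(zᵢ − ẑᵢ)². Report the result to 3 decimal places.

SSR = 11.786

Sums needed: Σx·x = 192, Σx = 30, Σ1 = 6.
For Aᵀz: Σx·z = 501, Σz = 84.
Determinant 192·6 − 30² = 252.
α = (501·6 − 30·84)/252 = 27/14; β = (192·84 − 30·501)/252 = 61/14.
Residuals: 5/7, 6/7, -29/14, 15/14, -13/7, 9/7; SSR = 165/14.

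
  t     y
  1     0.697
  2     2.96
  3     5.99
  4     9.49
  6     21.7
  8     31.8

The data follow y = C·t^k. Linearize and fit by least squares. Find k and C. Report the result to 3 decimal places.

k = 1.841, C = 0.756

With ln yᵢ as the transformed response and ln tᵢ as the regressor:
XᵀX = [[11.1437, 7.0493]; [7.0493, 6]], rhs = [18.5459, 11.3013]ᵀ  (here Σln t = 7.0493, Σ(ln t)² = 11.1437, Σln y = 11.3013, Σln t·ln y = 18.5459).
Solving (det = 17.1702): k = 1.84094, ln C = -0.27932, so C = exp(-0.27932) = 0.75630.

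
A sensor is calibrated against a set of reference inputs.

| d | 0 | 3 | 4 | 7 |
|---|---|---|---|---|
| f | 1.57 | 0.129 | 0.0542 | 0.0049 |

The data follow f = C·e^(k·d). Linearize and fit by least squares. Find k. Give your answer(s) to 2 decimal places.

Linearized form: ln f = k·d + ln C. From the 4 transformed points,
Σd = 14.0000, Σ(d)² = 74.0000, Σln f = -9.8305, Σd·ln f = -55.0338.
Equations: 74.0000·k + 14.0000·ln C = -55.0338;  14.0000·k + 4·ln C = -9.8305.
Solving (det = 100.0000): k = -0.82509, ln C = 0.43019.

k = -0.83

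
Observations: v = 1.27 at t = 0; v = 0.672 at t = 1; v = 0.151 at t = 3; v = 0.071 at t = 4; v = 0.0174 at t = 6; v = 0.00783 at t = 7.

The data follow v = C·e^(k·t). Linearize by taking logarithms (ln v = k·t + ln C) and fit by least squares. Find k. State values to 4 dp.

Let Y = ln v. Fitting Y = k·t + ln C by least squares:
Σt = 21.0000, Σ(t)² = 111.0000, Σln v = -13.5951, Σt·ln v = -74.9055.
Equations: 111.0000·k + 21.0000·ln C = -74.9055;  21.0000·k + 6·ln C = -13.5951.
Δ = 111.0000·6 − (21.0000)² = 225.0000; k = (-74.9055·6 − 21.0000·-13.5951)/225.0000 = -0.72860, ln C = (111.0000·-13.5951 − 21.0000·-74.9055)/225.0000 = 0.28426.

k = -0.7286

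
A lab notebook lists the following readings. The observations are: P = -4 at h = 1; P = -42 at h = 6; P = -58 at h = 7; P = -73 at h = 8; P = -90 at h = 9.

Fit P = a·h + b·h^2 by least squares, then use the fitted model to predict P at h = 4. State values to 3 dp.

Forming MᵀM = [[231, 1801]; [1801, 14355]] and MᵀP = [-2056, -16320]ᵀ gives MᵀM·[a, b]ᵀ = MᵀP.
det = 231·14355 − 1801² = 72404.
a = ((-2056)·14355 − 1801·(-16320))/72404 = -30390/18101; b = (231·(-16320) − 1801·(-2056))/72404 = -16766/18101.
At h = 4: P̂ = (-30390/18101)·(4) + (-16766/18101)·(16) = -389816/18101.

P̂ = -21.536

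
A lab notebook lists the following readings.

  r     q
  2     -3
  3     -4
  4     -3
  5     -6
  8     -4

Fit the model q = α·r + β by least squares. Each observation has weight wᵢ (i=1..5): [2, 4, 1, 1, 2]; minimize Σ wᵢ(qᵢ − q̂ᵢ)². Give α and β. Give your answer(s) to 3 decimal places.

The normal system MᵀWM·[α, β]ᵀ = MᵀWq is [[213, 41]; [41, 10]]·[α, β]ᵀ = [-166, -39]ᵀ.
det = 213·10 − 41² = 449.
α = ((-166)·10 − 41·(-39))/449 = -61/449; β = (213·(-39) − 41·(-166))/449 = -1501/449.

α = -0.136, β = -3.343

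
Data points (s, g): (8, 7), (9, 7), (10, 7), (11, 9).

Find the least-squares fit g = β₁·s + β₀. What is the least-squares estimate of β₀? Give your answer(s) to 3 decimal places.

The normal system AᵀA·[β₁, β₀]ᵀ = Aᵀg is [[366, 38]; [38, 4]]·[β₁, β₀]ᵀ = [288, 30]ᵀ.
Determinant 366·4 − 38² = 20.
β₁ = (288·4 − 38·30)/20 = 3/5; β₀ = (366·30 − 38·288)/20 = 9/5.

β₀ = 1.800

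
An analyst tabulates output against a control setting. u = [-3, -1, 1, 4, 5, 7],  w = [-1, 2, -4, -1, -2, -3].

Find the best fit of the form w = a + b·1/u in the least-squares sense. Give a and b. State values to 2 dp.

Entries of MᵀM: Σ1 = 6, Σ1/u = 109/420, Σ1/u·1/u = 394081/176400.
For Mᵀw: Σw = -9, Σ1/u·w = -2833/420.
Eliminating b: (394081/176400)·(row 1) − (109/420)·(row 2) gives (470521/35280)·a = (394081/176400)·(-9) − (109/420)·(-2833/420) = -809483/44100, so a = -3237932/2352605.
Then b = ((-2833/420) − (109/420)·(-3237932/2352605))/(394081/176400) = -1345428/470521.

a = -1.38, b = -2.86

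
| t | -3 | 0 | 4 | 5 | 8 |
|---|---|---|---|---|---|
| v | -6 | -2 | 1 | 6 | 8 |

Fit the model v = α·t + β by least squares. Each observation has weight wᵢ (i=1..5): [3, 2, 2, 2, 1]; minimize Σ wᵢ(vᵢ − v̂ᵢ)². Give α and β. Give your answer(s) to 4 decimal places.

Entries of AᵀWA: Σwᵢ·t·t = 173, Σwᵢ·t = 17, Σwᵢ·1 = 10.
And Σwᵢ·t·v = 186, Σwᵢ·v = 0.
Determinant 173·10 − 17² = 1441.
α = (186·10 − 17·0)/1441 = 1860/1441; β = (173·0 − 17·186)/1441 = -3162/1441.

α = 1.2908, β = -2.1943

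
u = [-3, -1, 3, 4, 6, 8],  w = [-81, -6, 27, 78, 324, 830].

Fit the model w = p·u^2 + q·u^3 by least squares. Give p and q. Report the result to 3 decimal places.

p = -3.028, q = 2.000

Compute the Gram sums: Σu^2·u^2 = 5811, Σu^2·u^3 = 41567, Σu^3·u^3 = 314355.
And Σu^2·w = 65540, Σu^3·w = 502858.
AᵀA·[p, q]ᵀ = Aᵀw becomes [[5811, 41567]; [41567, 314355]]·[p, q]ᵀ = [65540, 502858]ᵀ.
Eliminating q: 314355·(row 1) − 41567·(row 2) gives 98901416·p = 314355·65540 − 41567·502858 = -299471786, so p = -149735893/49450708.
Then q = (502858 − 41567·(-149735893/49450708))/314355 = 98903329/49450708.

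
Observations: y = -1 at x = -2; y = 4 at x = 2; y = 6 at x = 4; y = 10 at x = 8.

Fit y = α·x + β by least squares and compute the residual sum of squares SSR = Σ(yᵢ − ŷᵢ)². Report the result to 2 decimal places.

SSR = 0.27

The normal equations are: 88·α + 12·β = 114;  12·α + 4·β = 19.
(Σx·x = 88, Σx = 12, Σ1 = 4, Σx·y = 114, Σy = 19.)
det = 88·4 − 12² = 208.
α = (114·4 − 12·19)/208 = 57/52; β = (88·19 − 12·114)/208 = 19/13.
Residuals: -7/26, 9/26, 2/13, -3/13; SSR = 7/26.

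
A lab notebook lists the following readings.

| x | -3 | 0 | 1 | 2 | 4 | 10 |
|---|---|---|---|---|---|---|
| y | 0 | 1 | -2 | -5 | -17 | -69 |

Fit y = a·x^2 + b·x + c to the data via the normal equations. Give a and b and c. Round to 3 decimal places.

a = -0.515, b = -1.776, c = -0.031

Entries of AᵀA: Σx^2·x^2 = 10354, Σx^2·x = 1046, Σx^2 = 130, Σx·x = 130, Σx = 14, Σ1 = 6.
Right-hand side: Σx^2·y = -7194, Σx·y = -770, Σy = -92.
Solving the 3×3 system (Gaussian elimination) gives a = -8791/17070, b = -15158/8535, c = -177/5690.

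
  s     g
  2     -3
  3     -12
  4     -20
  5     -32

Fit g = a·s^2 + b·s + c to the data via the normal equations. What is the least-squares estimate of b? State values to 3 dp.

From the data, Σs^2·s^2 = 978, Σs^2·s = 224, Σs^2 = 54, Σs·s = 54, Σs = 14, Σ1 = 4.
Moment sums: Σs^2·g = -1240, Σs·g = -282, Σg = -67.
So AᵀA·[a, b, c]ᵀ = Aᵀg: [[978, 224, 54]; [224, 54, 14]; [54, 14, 4]]·[a, b, c]ᵀ = [-1240, -282, -67]ᵀ.
Row-reducing yields a = -3/4, b = -17/4, c = 33/4.

b = -4.250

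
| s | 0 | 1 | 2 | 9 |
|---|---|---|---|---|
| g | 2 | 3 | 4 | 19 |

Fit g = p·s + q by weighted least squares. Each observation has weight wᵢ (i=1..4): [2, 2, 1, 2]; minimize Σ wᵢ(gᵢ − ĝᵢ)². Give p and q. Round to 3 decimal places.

Sums needed: Σwᵢ·s·s = 168, Σwᵢ·s = 22, Σwᵢ·1 = 7.
Moment sums: Σwᵢ·s·g = 356, Σwᵢ·g = 52.
So AᵀWA·[p, q]ᵀ = AᵀWg: [[168, 22]; [22, 7]]·[p, q]ᵀ = [356, 52]ᵀ.
Eliminating q: 7·(row 1) − 22·(row 2) gives 692·p = 7·356 − 22·52 = 1348, so p = 337/173.
Then q = (52 − 22·(337/173))/7 = 226/173.

p = 1.948, q = 1.306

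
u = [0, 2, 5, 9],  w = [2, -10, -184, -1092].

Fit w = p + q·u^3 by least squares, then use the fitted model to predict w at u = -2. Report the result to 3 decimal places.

Sums needed: Σ1 = 4, Σu^3 = 862, Σu^3·u^3 = 547130.
And Σw = -1284, Σu^3·w = -819148.
AᵀA·[p, q]ᵀ = Aᵀw becomes [[4, 862]; [862, 547130]]·[p, q]ᵀ = [-1284, -819148]ᵀ.
Eliminating q: 547130·(row 1) − 862·(row 2) gives 1445476·p = 547130·(-1284) − 862·(-819148) = 3590656, so p = 897664/361369.
Then q = ((-819148) − 862·(897664/361369))/547130 = -542446/361369.
At u = -2: ŵ = (897664/361369)·(1) + (-542446/361369)·(-8) = 5237232/361369.

ŵ = 14.493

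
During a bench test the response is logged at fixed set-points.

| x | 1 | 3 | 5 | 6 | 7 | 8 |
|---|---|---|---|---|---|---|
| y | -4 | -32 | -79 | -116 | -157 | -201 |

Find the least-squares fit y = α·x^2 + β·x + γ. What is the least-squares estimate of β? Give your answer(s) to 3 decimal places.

β = -1.286

The normal equations are: 8500·α + 1224·β + 184·γ = -27000;  1224·α + 184·β + 30·γ = -3898;  184·α + 30·β + 6·γ = -589.
(Σx^2·x^2 = 8500, Σx^2·x = 1224, Σx^2 = 184, Σx·x = 184, Σx = 30, Σ1 = 6, Σx^2·y = -27000, Σx·y = -3898, Σy = -589.)
Row-reducing yields α = -5309/1775, β = -4567/3550, γ = -19/1775.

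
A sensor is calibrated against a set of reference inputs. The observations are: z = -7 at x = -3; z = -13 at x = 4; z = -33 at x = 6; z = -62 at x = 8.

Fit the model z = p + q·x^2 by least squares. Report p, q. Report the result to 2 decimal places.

p = 2.68, q = -1.01

The normal equations are: 4·p + 125·q = -115;  125·p + 5729·q = -5427.
Δ = 4·5729 − 125² = 7291.
p = ((-115)·5729 − 125·(-5427))/7291 = 19540/7291; q = (4·(-5427) − 125·(-115))/7291 = -7333/7291.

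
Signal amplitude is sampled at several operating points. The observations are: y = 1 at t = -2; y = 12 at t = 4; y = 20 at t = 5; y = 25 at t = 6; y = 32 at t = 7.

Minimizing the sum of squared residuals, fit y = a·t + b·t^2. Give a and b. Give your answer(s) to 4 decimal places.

a = 0.9577, b = 0.5345

From the data, Σt·t = 130, Σt·t^2 = 740, Σt^2·t^2 = 4594.
Moment sums: Σt·y = 520, Σt^2·y = 3164.
MᵀM·[a, b]ᵀ = Mᵀy becomes [[130, 740]; [740, 4594]]·[a, b]ᵀ = [520, 3164]ᵀ.
Δ = 130·4594 − 740² = 49620.
a = (520·4594 − 740·3164)/49620 = 792/827; b = (130·3164 − 740·520)/49620 = 442/827.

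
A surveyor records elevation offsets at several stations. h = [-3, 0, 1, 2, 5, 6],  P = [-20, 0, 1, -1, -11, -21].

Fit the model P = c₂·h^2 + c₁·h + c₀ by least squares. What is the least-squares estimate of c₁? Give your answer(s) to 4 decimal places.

Forming AᵀA = [[2019, 323, 75]; [323, 75, 11]; [75, 11, 6]] and AᵀP = [-1214, -122, -52]ᵀ gives AᵀA·[c₂, c₁, c₀]ᵀ = AᵀP.
Row-reducing yields c₂ = -5567/5334, c₁ = 5413/1778, c₀ = -458/381.

c₁ = 3.0444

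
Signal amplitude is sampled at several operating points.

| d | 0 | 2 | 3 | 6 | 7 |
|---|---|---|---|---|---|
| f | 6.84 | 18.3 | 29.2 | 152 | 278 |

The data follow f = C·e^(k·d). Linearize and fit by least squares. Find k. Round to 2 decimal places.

k = 0.53

Let Y = ln f. Fitting Y = k·d + ln C by least squares:
XᵀX = [[98.0000, 18.0000]; [18.0000, 5]], rhs = [85.4729, 18.8554]ᵀ  (here Σd = 18.0000, Σ(d)² = 98.0000, Σln f = 18.8554, Σd·ln f = 85.4729).
Δ = 98.0000·5 − (18.0000)² = 166.0000; k = (85.4729·5 − 18.0000·18.8554)/166.0000 = 0.52993, ln C = (98.0000·18.8554 − 18.0000·85.4729)/166.0000 = 1.86333.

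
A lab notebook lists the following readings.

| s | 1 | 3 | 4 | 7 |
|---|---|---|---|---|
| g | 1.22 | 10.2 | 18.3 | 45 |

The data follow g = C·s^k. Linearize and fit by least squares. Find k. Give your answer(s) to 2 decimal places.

Taking logs, ln g = k·ln s + ln C, so regress ln g on ln s.
AᵀA = [[6.9153, 4.4308]; [4.4308, 4]], rhs = [13.9886, 9.2348]ᵀ  (here Σln s = 4.4308, Σ(ln s)² = 6.9153, Σln g = 9.2348, Σln s·ln g = 13.9886).
Δ = 6.9153·4 − (4.4308)² = 8.0292; k = (13.9886·4 − 4.4308·9.2348)/8.0292 = 1.87278, ln C = (6.9153·9.2348 − 4.4308·13.9886)/8.0292 = 0.23421.

k = 1.87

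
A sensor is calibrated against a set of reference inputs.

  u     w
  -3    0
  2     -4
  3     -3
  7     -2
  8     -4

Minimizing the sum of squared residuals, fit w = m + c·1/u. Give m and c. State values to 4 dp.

Entries of AᵀA: Σ1 = 5, Σ1/u = 43/56, Σ1/u·1/u = 14345/28224.
For Aᵀw: Σw = -13, Σ1/u·w = -53/14.
Normal equations: [[5, 43/56]; [43/56, 14345/28224]]·[m, c]ᵀ = [-13, -53/14]ᵀ.
Δ = 5·(14345/28224) − (43/56)² = 13771/7056.
m = ((-13)·(14345/28224) − (43/56)·(-53/14))/(13771/7056) = -104441/55084; c = (5·(-53/14) − (43/56)·(-13))/(13771/7056) = -63126/13771.

m = -1.8960, c = -4.5840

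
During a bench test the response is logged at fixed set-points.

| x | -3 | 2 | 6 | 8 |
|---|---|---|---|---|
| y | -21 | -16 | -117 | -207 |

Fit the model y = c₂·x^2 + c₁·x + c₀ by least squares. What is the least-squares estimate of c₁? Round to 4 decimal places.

c₁ = -1.7879

Normal-equation sums: Σx^2·x^2 = 5489, Σx^2·x = 709, Σx^2 = 113, Σx·x = 113, Σx = 13, Σ1 = 4.
For Mᵀy: Σx^2·y = -17713, Σx·y = -2327, Σy = -361.
Row-reducing yields c₂ = -91583/30468, c₁ = -54473/30468, c₀ = 1210/2539.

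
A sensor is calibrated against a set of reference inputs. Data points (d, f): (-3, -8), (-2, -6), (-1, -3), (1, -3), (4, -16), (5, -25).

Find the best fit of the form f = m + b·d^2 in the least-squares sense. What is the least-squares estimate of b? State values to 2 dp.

b = -0.90

From the data, Σ1 = 6, Σd^2 = 56, Σd^2·d^2 = 980.
For Aᵀf: Σf = -61, Σd^2·f = -983.
AᵀA·[m, b]ᵀ = Aᵀf becomes [[6, 56]; [56, 980]]·[m, b]ᵀ = [-61, -983]ᵀ.
Determinant 6·980 − 56² = 2744.
m = ((-61)·980 − 56·(-983))/2744 = -169/98; b = (6·(-983) − 56·(-61))/2744 = -1241/1372.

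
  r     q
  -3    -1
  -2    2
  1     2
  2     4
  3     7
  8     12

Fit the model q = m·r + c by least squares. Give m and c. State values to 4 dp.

Setting ∂/∂m … = 0 gives: 91·m + 9·c = 126;  9·m + 6·c = 26.
(Σr·r = 91, Σr = 9, Σ1 = 6, Σr·q = 126, Σq = 26.)
Eliminating c: 6·(row 1) − 9·(row 2) gives 465·m = 6·126 − 9·26 = 522, so m = 174/155.
Then c = (26 − 9·(174/155))/6 = 1232/465.

m = 1.1226, c = 2.6495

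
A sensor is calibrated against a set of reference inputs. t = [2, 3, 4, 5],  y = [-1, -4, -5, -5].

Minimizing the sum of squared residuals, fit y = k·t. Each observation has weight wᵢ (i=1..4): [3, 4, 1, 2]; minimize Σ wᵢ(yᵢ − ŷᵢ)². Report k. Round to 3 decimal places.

Forming AᵀWA = [[114]] and AᵀWy = [-124]ᵀ gives AᵀWA·[k]ᵀ = AᵀWy.
k = (-124)/114 = -1.08772.

k = -1.088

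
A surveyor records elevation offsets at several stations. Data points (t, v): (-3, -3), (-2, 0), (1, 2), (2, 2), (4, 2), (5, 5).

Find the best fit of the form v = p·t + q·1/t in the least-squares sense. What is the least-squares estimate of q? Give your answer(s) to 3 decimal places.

q = 0.561

AᵀA·[p, q]ᵀ = Aᵀv reads: 59·p + 6·q = 48;  6·p + (6169/3600)·q = 11/2.
Determinant 59·(6169/3600) − 6² = 234371/3600.
p = (48·(6169/3600) − 6·(11/2))/(234371/3600) = 177312/234371; q = (59·(11/2) − 6·48)/(234371/3600) = 131400/234371.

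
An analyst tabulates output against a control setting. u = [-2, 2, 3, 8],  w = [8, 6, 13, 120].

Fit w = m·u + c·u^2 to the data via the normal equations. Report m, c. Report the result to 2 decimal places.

Setting ∂/∂m … = 0 gives: 81·m + 539·c = 995;  539·m + 4209·c = 7853.
(Σu·u = 81, Σu·u^2 = 539, Σu^2·u^2 = 4209, Σu·w = 995, Σu^2·w = 7853.)
Determinant 81·4209 − 539² = 50408.
m = (995·4209 − 539·7853)/50408 = -11203/12602; c = (81·7853 − 539·995)/50408 = 24947/12602.

m = -0.89, c = 1.98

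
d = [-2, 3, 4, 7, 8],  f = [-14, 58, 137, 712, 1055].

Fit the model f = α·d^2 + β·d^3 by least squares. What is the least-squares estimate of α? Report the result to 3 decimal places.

α = 0.601

XᵀX·[α, β]ᵀ = Xᵀf reads: 6850·α + 50810·β = 105066;  50810·α + 384682·β = 794822.
Determinant 6850·384682 − 50810² = 53415600.
α = (105066·384682 − 50810·794822)/53415600 = 4011649/6676950; β = (6850·794822 − 50810·105066)/53415600 = 2653181/1335390.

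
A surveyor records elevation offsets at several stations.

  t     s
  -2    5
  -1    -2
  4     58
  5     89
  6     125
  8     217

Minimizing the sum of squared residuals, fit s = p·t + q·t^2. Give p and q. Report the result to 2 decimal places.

Normal-equation sums: Σt·t = 146, Σt·t^2 = 908, Σt^2·t^2 = 6290.
Moment sums: Σt·s = 3155, Σt^2·s = 21559.
Determinant 146·6290 − 908² = 93876.
p = (3155·6290 − 908·21559)/93876 = 134689/46938; q = (146·21559 − 908·3155)/93876 = 141437/46938.

p = 2.87, q = 3.01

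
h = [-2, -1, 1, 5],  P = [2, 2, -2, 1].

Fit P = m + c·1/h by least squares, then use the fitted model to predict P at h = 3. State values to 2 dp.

P̂ = -0.07

Normal-equation sums: Σ1 = 4, Σ1/h = -3/10, Σ1/h·1/h = 229/100.
And ΣP = 3, Σ1/h·P = -24/5.
So XᵀX·[m, c]ᵀ = XᵀP: [[4, -3/10]; [-3/10, 229/100]]·[m, c]ᵀ = [3, -24/5]ᵀ.
Δ = 4·(229/100) − (-3/10)² = 907/100.
m = (3·(229/100) − (-3/10)·(-24/5))/(907/100) = 543/907; c = (4·(-24/5) − (-3/10)·3)/(907/100) = -1830/907.
At h = 3: P̂ = (543/907)·(1) + (-1830/907)·(1/3) = -67/907.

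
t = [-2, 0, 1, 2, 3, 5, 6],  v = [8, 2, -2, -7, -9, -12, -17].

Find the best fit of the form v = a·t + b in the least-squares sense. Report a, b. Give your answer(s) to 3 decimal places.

a = -3.024, b = 1.195

MᵀM·[a, b]ᵀ = Mᵀv reads: 79·a + 15·b = -221;  15·a + 7·b = -37.
(Σt·t = 79, Σt = 15, Σ1 = 7, Σt·v = -221, Σv = -37.)
Eliminating b: 7·(row 1) − 15·(row 2) gives 328·a = 7·(-221) − 15·(-37) = -992, so a = -124/41.
Then b = ((-37) − 15·(-124/41))/7 = 49/41.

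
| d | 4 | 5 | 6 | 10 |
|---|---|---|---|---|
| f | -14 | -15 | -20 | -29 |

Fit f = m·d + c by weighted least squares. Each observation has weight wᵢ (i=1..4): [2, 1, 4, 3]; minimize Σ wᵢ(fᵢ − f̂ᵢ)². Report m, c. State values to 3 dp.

Compute the Gram sums: Σwᵢ·d·d = 501, Σwᵢ·d = 67, Σwᵢ·1 = 10.
For AᵀWf: Σwᵢ·d·f = -1537, Σwᵢ·f = -210.
Δ = 501·10 − 67² = 521.
m = ((-1537)·10 − 67·(-210))/521 = -1300/521; c = (501·(-210) − 67·(-1537))/521 = -2231/521.

m = -2.495, c = -4.282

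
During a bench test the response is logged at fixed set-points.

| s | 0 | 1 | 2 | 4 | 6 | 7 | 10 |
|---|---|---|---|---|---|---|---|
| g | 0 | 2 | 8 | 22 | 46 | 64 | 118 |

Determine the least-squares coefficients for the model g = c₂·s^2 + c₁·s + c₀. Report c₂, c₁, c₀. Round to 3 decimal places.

c₂ = 1.001, c₁ = 1.882, c₀ = -0.385

MᵀM·[c₂, c₁, c₀]ᵀ = Mᵀg reads: 13970·c₂ + 1632·c₁ + 206·c₀ = 16978;  1632·c₂ + 206·c₁ + 30·c₀ = 2010;  206·c₂ + 30·c₁ + 7·c₀ = 260.
(Σs^2·s^2 = 13970, Σs^2·s = 1632, Σs^2 = 206, Σs·s = 206, Σs = 30, Σ1 = 7, Σs^2·g = 16978, Σs·g = 2010, Σg = 260.)
Inverting the 3×3 Gram matrix, [c₂, c₁, c₀]ᵀ = [89469/89369, 168207/89369, -4916/12767]ᵀ.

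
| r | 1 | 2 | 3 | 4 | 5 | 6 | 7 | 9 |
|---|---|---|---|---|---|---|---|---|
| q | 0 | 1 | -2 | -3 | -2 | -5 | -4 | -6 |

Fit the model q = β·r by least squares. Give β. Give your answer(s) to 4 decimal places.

Entries of AᵀA: Σr·r = 221.
And Σr·q = -138.
So AᵀA·[β]ᵀ = Aᵀq: [[221]]·[β]ᵀ = [-138]ᵀ.
Hence β = -138 / 221 ≈ -0.624434.

β = -0.6244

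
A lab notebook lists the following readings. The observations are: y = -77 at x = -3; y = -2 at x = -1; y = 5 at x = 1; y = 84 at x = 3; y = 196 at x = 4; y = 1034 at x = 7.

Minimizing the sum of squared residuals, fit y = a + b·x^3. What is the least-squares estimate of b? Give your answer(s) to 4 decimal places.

b = 3.0069

Normal-equation sums: Σ1 = 6, Σx^3 = 407, Σx^3·x^3 = 123205.
Moment sums: Σy = 1240, Σx^3·y = 371560.
MᵀM·[a, b]ᵀ = Mᵀy becomes [[6, 407]; [407, 123205]]·[a, b]ᵀ = [1240, 371560]ᵀ.
det = 6·123205 − 407² = 573581.
a = (1240·123205 − 407·371560)/573581 = 1549280/573581; b = (6·371560 − 407·1240)/573581 = 1724680/573581.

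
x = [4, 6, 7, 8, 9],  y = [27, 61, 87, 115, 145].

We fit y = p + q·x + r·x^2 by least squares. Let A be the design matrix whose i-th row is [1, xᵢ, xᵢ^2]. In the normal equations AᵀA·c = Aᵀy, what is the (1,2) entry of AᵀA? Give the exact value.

Row 1 ↔ basis 1, column 2 ↔ basis x, so (AᵀA)_{1,2} = Σᵢ x = (1)·(4) + (1)·(6) + (1)·(7) + (1)·(8) + (1)·(9) = 34.

34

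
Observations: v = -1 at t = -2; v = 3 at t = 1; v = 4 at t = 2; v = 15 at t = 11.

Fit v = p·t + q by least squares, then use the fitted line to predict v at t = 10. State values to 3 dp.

v̂ = 13.814

Normal-equation sums: Σt·t = 130, Σt = 12, Σ1 = 4.
For Mᵀv: Σt·v = 178, Σv = 21.
Eliminating q: 4·(row 1) − 12·(row 2) gives 376·p = 4·178 − 12·21 = 460, so p = 115/94.
Then q = (21 − 12·(115/94))/4 = 297/188.
At t = 10: v̂ = (115/94)·(10) + (297/188)·(1) = 2597/188.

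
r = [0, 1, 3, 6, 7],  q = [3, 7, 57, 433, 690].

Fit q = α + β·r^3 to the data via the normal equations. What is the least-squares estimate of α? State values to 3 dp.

Sums needed: Σ1 = 5, Σr^3 = 587, Σr^3·r^3 = 165035.
Moment sums: Σq = 1190, Σr^3·q = 331744.
So AᵀA·[α, β]ᵀ = Aᵀq: [[5, 587]; [587, 165035]]·[α, β]ᵀ = [1190, 331744]ᵀ.
Δ = 5·165035 − 587² = 480606.
α = (1190·165035 − 587·331744)/480606 = 118423/34329; β = (5·331744 − 587·1190)/480606 = 68585/34329.

α = 3.450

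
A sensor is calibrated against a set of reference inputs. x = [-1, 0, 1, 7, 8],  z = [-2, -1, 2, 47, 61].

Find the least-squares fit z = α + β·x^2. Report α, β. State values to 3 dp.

α = -0.955, β = 0.972

The normal equations are: 5·α + 115·β = 107;  115·α + 6499·β = 6207.
(Σ1 = 5, Σx^2 = 115, Σx^2·x^2 = 6499, Σz = 107, Σx^2·z = 6207.)
Eliminating β: 6499·(row 1) − 115·(row 2) gives 19270·α = 6499·107 − 115·6207 = -18412, so α = -9206/9635.
Then β = (6207 − 115·(-9206/9635))/6499 = 1873/1927.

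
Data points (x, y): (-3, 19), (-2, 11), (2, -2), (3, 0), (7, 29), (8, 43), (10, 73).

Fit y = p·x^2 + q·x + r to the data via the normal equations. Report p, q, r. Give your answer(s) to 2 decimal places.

Sums needed: Σx^2·x^2 = 16691, Σx^2·x = 1855, Σx^2 = 239, Σx·x = 239, Σx = 25, Σ1 = 7.
For Mᵀy: Σx^2·y = 11680, Σx·y = 1194, Σy = 173.
So MᵀM·[p, q, r]ᵀ = Mᵀy: [[16691, 1855, 239]; [1855, 239, 25]; [239, 25, 7]]·[p, q, r]ᵀ = [11680, 1194, 173]ᵀ.
Solving the 3×3 system (Gaussian elimination) gives p = 1005821/960162, q = -3032893/960162, r = 36646/160027.

p = 1.05, q = -3.16, r = 0.23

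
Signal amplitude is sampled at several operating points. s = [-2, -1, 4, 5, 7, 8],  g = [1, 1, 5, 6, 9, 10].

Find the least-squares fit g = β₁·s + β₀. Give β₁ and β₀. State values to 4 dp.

Entries of AᵀA: Σs·s = 159, Σs = 21, Σ1 = 6.
For Aᵀg: Σs·g = 190, Σg = 32.
So AᵀA·[β₁, β₀]ᵀ = Aᵀg: [[159, 21]; [21, 6]]·[β₁, β₀]ᵀ = [190, 32]ᵀ.
Eliminating β₀: 6·(row 1) − 21·(row 2) gives 513·β₁ = 6·190 − 21·32 = 468, so β₁ = 52/57.
Then β₀ = (32 − 21·(52/57))/6 = 122/57.

β₁ = 0.9123, β₀ = 2.1404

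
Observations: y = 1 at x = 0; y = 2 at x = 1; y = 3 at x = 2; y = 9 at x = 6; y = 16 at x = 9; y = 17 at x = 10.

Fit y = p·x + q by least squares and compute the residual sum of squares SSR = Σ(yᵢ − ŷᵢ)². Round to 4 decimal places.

SSR = 3.0365

From the data, Σx·x = 222, Σx = 28, Σ1 = 6.
Right-hand side: Σx·y = 376, Σy = 48.
So AᵀA·[p, q]ᵀ = Aᵀy: [[222, 28]; [28, 6]]·[p, q]ᵀ = [376, 48]ᵀ.
Eliminating q: 6·(row 1) − 28·(row 2) gives 548·p = 6·376 − 28·48 = 912, so p = 228/137.
Then q = (48 − 28·(228/137))/6 = 32/137.
Residuals: 105/137, 14/137, -77/137, -167/137, 108/137, 17/137; SSR = 416/137.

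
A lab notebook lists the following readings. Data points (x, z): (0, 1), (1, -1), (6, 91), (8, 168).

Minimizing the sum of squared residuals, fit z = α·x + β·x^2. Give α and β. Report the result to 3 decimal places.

α = -2.891, β = 2.992

Entries of AᵀA: Σx·x = 101, Σx·x^2 = 729, Σx^2·x^2 = 5393.
Right-hand side: Σx·z = 1889, Σx^2·z = 14027.
So AᵀA·[α, β]ᵀ = Aᵀz: [[101, 729]; [729, 5393]]·[α, β]ᵀ = [1889, 14027]ᵀ.
det = 101·5393 − 729² = 13252.
α = (1889·5393 − 729·14027)/13252 = -19153/6626; β = (101·14027 − 729·1889)/13252 = 19823/6626.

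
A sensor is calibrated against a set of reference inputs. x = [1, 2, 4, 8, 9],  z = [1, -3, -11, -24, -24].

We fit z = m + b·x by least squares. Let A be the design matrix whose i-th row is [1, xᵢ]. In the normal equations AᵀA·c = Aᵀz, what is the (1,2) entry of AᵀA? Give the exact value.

Row 1 ↔ basis 1, column 2 ↔ basis x, so (AᵀA)_{1,2} = Σᵢ x = (1)·(1) + (1)·(2) + (1)·(4) + (1)·(8) + (1)·(9) = 24.

24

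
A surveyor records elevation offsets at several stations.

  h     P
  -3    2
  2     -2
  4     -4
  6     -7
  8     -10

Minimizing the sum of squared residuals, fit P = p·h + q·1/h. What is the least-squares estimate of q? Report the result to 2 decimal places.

q = 2.39

Normal-equation sums: Σh·h = 129, Σh·1/h = 5, Σ1/h·1/h = 269/576.
For MᵀP: Σh·P = -148, Σ1/h·P = -61/12.
MᵀM·[p, q]ᵀ = MᵀP becomes [[129, 5]; [5, 269/576]]·[p, q]ᵀ = [-148, -61/12]ᵀ.
Eliminating q: (269/576)·(row 1) − 5·(row 2) gives (6767/192)·p = (269/576)·(-148) − 5·(-61/12) = -6293/144, so p = -25172/20301.
Then q = ((-61/12) − 5·(-25172/20301))/(269/576) = 16176/6767.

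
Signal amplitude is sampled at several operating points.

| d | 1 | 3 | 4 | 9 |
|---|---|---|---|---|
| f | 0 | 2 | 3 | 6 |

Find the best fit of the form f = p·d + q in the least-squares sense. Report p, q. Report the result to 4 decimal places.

Compute the Gram sums: Σd·d = 107, Σd = 17, Σ1 = 4.
And Σd·f = 72, Σf = 11.
det = 107·4 − 17² = 139.
p = (72·4 − 17·11)/139 = 101/139; q = (107·11 − 17·72)/139 = -47/139.

p = 0.7266, q = -0.3381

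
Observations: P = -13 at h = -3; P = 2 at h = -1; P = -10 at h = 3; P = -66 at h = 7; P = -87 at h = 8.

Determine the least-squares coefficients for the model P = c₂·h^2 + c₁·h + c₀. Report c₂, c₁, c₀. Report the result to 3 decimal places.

c₂ = -1.467, c₁ = 0.502, c₀ = 2.512

From the data, Σh^2·h^2 = 6660, Σh^2·h = 854, Σh^2 = 132, Σh·h = 132, Σh = 14, Σ1 = 5.
Moment sums: Σh^2·P = -9007, Σh·P = -1151, ΣP = -174.
Row-reducing yields c₂ = -220047/150038, c₁ = 10769/21434, c₀ = 188423/75019.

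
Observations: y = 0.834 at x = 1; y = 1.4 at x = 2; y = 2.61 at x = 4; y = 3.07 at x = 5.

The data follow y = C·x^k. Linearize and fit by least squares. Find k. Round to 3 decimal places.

k = 0.821

Linearized form: ln y = k·ln x + ln C. From the 4 transformed points,
AᵀA = [[4.9926, 3.6889]; [3.6889, 4]], rhs = [3.3684, 2.2360]ᵀ  (here Σln x = 3.6889, Σ(ln x)² = 4.9926, Σln y = 2.2360, Σln x·ln y = 3.3684).
Δ = 4.9926·4 − (3.6889)² = 6.3624; k = (3.3684·4 − 3.6889·2.2360)/6.3624 = 0.82131, ln C = (4.9926·2.2360 − 3.6889·3.3684)/6.3624 = -0.19843.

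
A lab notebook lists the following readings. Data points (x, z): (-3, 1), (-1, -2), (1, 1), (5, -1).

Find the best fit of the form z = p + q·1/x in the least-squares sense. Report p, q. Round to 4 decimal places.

p = -0.2122, q = 1.1335

Forming MᵀM = [[4, -2/15]; [-2/15, 484/225]] and Mᵀz = [-1, 37/15]ᵀ gives MᵀM·[p, q]ᵀ = Mᵀz.
Eliminating q: (484/225)·(row 1) − (-2/15)·(row 2) gives (644/75)·p = (484/225)·(-1) − (-2/15)·(37/15) = -82/45, so p = -205/966.
Then q = ((37/15) − (-2/15)·(-205/966))/(484/225) = 365/322.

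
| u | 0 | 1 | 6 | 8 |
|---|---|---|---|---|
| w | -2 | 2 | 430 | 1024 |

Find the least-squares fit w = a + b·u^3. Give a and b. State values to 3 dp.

a = -1.308, b = 2.002

Sums needed: Σ1 = 4, Σu^3 = 729, Σu^3·u^3 = 308801.
And Σw = 1454, Σu^3·w = 617170.
Δ = 4·308801 − 729² = 703763.
a = (1454·308801 − 729·617170)/703763 = -920276/703763; b = (4·617170 − 729·1454)/703763 = 1408714/703763.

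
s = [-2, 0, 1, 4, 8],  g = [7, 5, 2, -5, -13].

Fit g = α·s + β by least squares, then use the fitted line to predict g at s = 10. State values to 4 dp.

From the data, Σs·s = 85, Σs = 11, Σ1 = 5.
Moment sums: Σs·g = -136, Σg = -4.
MᵀM·[α, β]ᵀ = Mᵀg becomes [[85, 11]; [11, 5]]·[α, β]ᵀ = [-136, -4]ᵀ.
Eliminating β: 5·(row 1) − 11·(row 2) gives 304·α = 5·(-136) − 11·(-4) = -636, so α = -159/76.
Then β = ((-4) − 11·(-159/76))/5 = 289/76.
At s = 10: ĝ = (-159/76)·(10) + (289/76)·(1) = -1301/76.

ĝ = -17.1184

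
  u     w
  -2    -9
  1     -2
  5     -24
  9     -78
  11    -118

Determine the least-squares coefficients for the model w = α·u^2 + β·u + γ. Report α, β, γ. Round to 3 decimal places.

Entries of AᵀA: Σu^2·u^2 = 21844, Σu^2·u = 2178, Σu^2 = 232, Σu·u = 232, Σu = 24, Σ1 = 5.
Right-hand side: Σu^2·w = -21234, Σu·w = -2104, Σw = -231.
Row-reducing yields α = -211164/201379, β = 208481/201379, γ = -506409/201379.

α = -1.049, β = 1.035, γ = -2.515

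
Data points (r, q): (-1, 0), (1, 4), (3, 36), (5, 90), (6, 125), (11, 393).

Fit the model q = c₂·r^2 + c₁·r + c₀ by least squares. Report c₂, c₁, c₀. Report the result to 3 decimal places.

Forming XᵀX = [[16645, 1699, 193]; [1699, 193, 25]; [193, 25, 6]] and Xᵀq = [54631, 5635, 648]ᵀ gives XᵀX·[c₂, c₁, c₀]ᵀ = Xᵀq.
Row-reducing yields c₂ = 7213/2431, c₁ = 7661/2431, c₀ = -107/187.

c₂ = 2.967, c₁ = 3.151, c₀ = -0.572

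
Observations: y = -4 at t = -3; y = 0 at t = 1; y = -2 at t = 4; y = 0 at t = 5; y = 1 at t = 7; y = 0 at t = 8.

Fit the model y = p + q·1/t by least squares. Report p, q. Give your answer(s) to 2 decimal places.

p = -1.36, q = 2.29

The normal equations are: 6·p + (1163/840)·q = -5;  (1163/840)·p + (881749/705600)·q = 41/42.
(Σ1 = 6, Σ1/t = 1163/840, Σ1/t·1/t = 881749/705600, Σy = -5, Σ1/t·y = 41/42.)
Eliminating q: (881749/705600)·(row 1) − (1163/840)·(row 2) gives (157517/28224)·p = (881749/705600)·(-5) − (1163/840)·(41/42) = -1072481/141120, so p = -1072481/787585.
Then q = ((41/42) − (1163/840)·(-1072481/787585))/(881749/705600) = 360696/157517.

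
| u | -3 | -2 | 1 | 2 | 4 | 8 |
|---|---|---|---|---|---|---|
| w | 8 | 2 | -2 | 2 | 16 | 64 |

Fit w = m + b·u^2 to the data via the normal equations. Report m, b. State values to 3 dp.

AᵀA·[m, b]ᵀ = Aᵀw reads: 6·m + 98·b = 90;  98·m + 4466·b = 4438.
det = 6·4466 − 98² = 17192.
m = (90·4466 − 98·4438)/17192 = -589/307; b = (6·4438 − 98·90)/17192 = 318/307.

m = -1.919, b = 1.036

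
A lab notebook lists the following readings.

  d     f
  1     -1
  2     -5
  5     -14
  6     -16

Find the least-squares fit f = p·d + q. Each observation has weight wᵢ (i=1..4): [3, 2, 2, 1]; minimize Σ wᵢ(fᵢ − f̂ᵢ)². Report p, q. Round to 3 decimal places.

Entries of XᵀWX: Σwᵢ·d·d = 97, Σwᵢ·d = 23, Σwᵢ·1 = 8.
For XᵀWf: Σwᵢ·d·f = -259, Σwᵢ·f = -57.
So XᵀWX·[p, q]ᵀ = XᵀWf: [[97, 23]; [23, 8]]·[p, q]ᵀ = [-259, -57]ᵀ.
Eliminating q: 8·(row 1) − 23·(row 2) gives 247·p = 8·(-259) − 23·(-57) = -761, so p = -761/247.
Then q = ((-57) − 23·(-761/247))/8 = 428/247.

p = -3.081, q = 1.733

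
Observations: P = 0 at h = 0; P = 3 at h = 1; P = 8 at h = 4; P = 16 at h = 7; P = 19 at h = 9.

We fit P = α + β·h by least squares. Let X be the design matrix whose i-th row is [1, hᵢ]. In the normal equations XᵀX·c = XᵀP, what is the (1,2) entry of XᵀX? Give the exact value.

21

Row 1 ↔ basis 1, column 2 ↔ basis h, so (XᵀX)_{1,2} = Σᵢ h = (1)·(0) + (1)·(1) + (1)·(4) + (1)·(7) + (1)·(9) = 21.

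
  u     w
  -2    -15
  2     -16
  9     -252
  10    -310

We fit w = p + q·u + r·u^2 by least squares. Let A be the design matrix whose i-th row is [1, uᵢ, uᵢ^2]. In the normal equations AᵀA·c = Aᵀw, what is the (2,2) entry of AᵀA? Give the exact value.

189

Row 2 ↔ basis u, column 2 ↔ basis u, so (AᵀA)_{2,2} = Σᵢ (u)·(u) = (-2)·(-2) + (2)·(2) + (9)·(9) + (10)·(10) = 189.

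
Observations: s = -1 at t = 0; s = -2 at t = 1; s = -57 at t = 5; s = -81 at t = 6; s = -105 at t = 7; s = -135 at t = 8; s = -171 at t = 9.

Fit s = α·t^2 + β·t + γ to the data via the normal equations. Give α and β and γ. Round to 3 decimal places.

α = -1.894, β = -1.887, γ = 0.125

Setting ∂/∂α … = 0 gives: 14980·α + 1926·β + 256·γ = -31979;  1926·α + 256·β + 36·γ = -4127;  256·α + 36·β + 7·γ = -552.
(Σt^2·t^2 = 14980, Σt^2·t = 1926, Σt^2 = 256, Σt·t = 256, Σt = 36, Σ1 = 7, Σt^2·s = -31979, Σt·s = -4127, Σs = -552.)
Inverting the 3×3 Gram matrix, [α, β, γ]ᵀ = [-25243/13326, -8383/4442, 830/6663]ᵀ.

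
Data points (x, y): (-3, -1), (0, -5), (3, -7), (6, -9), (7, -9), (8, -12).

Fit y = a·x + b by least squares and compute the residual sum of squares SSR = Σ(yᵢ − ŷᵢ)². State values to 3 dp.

The normal system AᵀA·[a, b]ᵀ = Aᵀy is [[167, 21]; [21, 6]]·[a, b]ᵀ = [-231, -43]ᵀ.
det = 167·6 − 21² = 561.
a = ((-231)·6 − 21·(-43))/561 = -161/187; b = (167·(-43) − 21·(-231))/561 = -2330/561.
Residuals: 320/561, -475/561, -148/561, 179/561, 662/561, -538/561; SSR = 1978/561.

SSR = 3.526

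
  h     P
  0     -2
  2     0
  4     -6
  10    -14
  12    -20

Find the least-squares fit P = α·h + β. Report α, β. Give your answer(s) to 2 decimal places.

From the data, Σh·h = 264, Σh = 28, Σ1 = 5.
For AᵀP: Σh·P = -404, ΣP = -42.
det = 264·5 − 28² = 536.
α = ((-404)·5 − 28·(-42))/536 = -211/134; β = (264·(-42) − 28·(-404))/536 = 28/67.

α = -1.57, β = 0.42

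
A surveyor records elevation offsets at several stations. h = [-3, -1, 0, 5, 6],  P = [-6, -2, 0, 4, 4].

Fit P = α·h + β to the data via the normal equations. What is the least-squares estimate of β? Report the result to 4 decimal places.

The normal equations are: 71·α + 7·β = 64;  7·α + 5·β = 0.
(Σh·h = 71, Σh = 7, Σ1 = 5, Σh·P = 64, ΣP = 0.)
det = 71·5 − 7² = 306.
α = (64·5 − 7·0)/306 = 160/153; β = (71·0 − 7·64)/306 = -224/153.

β = -1.4641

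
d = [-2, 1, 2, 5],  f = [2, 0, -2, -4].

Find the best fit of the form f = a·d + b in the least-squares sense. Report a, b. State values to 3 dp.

The normal equations are: 34·a + 6·b = -28;  6·a + 4·b = -4.
(Σd·d = 34, Σd = 6, Σ1 = 4, Σd·f = -28, Σf = -4.)
Δ = 34·4 − 6² = 100.
a = ((-28)·4 − 6·(-4))/100 = -22/25; b = (34·(-4) − 6·(-28))/100 = 8/25.

a = -0.880, b = 0.320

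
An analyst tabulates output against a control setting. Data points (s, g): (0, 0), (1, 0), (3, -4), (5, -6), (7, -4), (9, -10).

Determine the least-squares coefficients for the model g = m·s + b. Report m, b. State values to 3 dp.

m = -0.986, b = 0.110

Entries of MᵀM: Σs·s = 165, Σs = 25, Σ1 = 6.
And Σs·g = -160, Σg = -24.
MᵀM·[m, b]ᵀ = Mᵀg becomes [[165, 25]; [25, 6]]·[m, b]ᵀ = [-160, -24]ᵀ.
Determinant 165·6 − 25² = 365.
m = ((-160)·6 − 25·(-24))/365 = -72/73; b = (165·(-24) − 25·(-160))/365 = 8/73.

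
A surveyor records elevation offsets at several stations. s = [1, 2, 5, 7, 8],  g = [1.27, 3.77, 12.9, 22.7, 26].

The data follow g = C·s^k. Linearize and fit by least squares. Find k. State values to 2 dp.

k = 1.45

Linearized form: ln g = k·ln s + ln C. From the 5 transformed points,
Sums: Σln s = 6.3279, Σ(ln s)² = 11.1814, Σln g = 10.5038, Σln s·ln g = 17.8864.
Normal system: [[11.1814, 6.3279]; [6.3279, 5]]·[k, ln C]ᵀ = [17.8864, 10.5038]ᵀ.
Slope k = (n·Σln s·ln g − Σln s·Σln g)/(n·Σ(ln s)² − (Σln s)²) = (5·17.8864 − 6.3279·10.5038)/15.8642 = 1.44759; ln C = (Σln g − k·Σln s)/n = 0.26870.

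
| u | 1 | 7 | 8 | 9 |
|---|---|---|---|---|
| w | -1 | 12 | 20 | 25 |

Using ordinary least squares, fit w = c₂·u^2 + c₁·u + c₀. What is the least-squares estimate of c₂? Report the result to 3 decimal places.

Normal-equation sums: Σu^2·u^2 = 13059, Σu^2·u = 1585, Σu^2 = 195, Σu·u = 195, Σu = 25, Σ1 = 4.
And Σu^2·w = 3892, Σu·w = 468, Σw = 56.
So XᵀX·[c₂, c₁, c₀]ᵀ = Xᵀw: [[13059, 1585, 195]; [1585, 195, 25]; [195, 25, 4]]·[c₂, c₁, c₀]ᵀ = [3892, 468, 56]ᵀ.
Row-reducing yields c₂ = 181/353, c₁ = -3179/1765, c₀ = 92/353.

c₂ = 0.513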